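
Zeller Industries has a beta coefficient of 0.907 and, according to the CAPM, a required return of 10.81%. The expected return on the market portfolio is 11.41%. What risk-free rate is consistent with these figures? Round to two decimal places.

4.96%

E(R) = R_f + β(E(R_m) − R_f) = R_f(1 − β) + β·E(R_m)
10.81% = R_f × (1 − 0.907) + 0.907 × 11.41%
10.81% = R_f × 0.093 + 10.34887%
R_f = (10.81% − 10.34887%) / 0.093 = 4.96%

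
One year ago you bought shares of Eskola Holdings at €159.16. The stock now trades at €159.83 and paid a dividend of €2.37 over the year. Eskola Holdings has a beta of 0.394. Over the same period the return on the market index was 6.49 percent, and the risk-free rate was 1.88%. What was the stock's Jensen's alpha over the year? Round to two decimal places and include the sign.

-1.79%

Realised HPR = (P1 + D1 − P0) / P0 = (159.83 + 2.37 − 159.16) / 159.16 = 3.04 / 159.16 = 1.9100%
MRP = 6.49% − 1.88% = 4.61%
CAPM required = R_f + β·MRP = 1.88% + 0.394 × 4.61% = 3.69634%
α = realised − required = 1.9100% − 3.69634% = -1.79%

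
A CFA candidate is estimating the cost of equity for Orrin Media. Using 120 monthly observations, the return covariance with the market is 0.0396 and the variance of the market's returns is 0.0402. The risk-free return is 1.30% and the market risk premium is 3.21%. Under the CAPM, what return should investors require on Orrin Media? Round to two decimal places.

4.46%

β = Cov(R_i, R_m) / Var(R_m) = 0.0396 / 0.0402 = 0.9851
E(R) = R_f + β × MRP = 1.30% + 0.9851 × 3.21% = 4.46%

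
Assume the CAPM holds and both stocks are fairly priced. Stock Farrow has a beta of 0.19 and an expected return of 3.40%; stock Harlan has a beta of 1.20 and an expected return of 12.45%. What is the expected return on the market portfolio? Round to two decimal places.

10.66%

Both satisfy E(R) = R_f + β·MRP, so the slope of the SML is
MRP = (12.45% − 3.40%) / (1.20 − 0.19) = 9.05% / 1.01 = 8.9604%
R_f = E(R_Farrow) − β_Farrow·MRP = 3.40% − 0.19 × 8.9604% = 1.6975%
E(R_m) = R_f + MRP = 1.6975% + 8.9604% = 10.66%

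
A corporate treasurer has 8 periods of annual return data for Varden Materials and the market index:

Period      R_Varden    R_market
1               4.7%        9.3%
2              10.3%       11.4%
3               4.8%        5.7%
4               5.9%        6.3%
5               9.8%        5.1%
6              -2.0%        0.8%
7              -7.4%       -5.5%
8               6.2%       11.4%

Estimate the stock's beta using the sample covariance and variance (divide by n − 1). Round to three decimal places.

Mean R_i = (4.7 + 10.3 + 4.8 + 5.9 + 9.8 − 2.0 − 7.4 + 6.2) / 8 = 4.0375%
Mean R_m = (9.3 + 11.4 + 5.7 + 6.3 + 5.1 + 0.8 − 5.5 + 11.4) / 8 = 5.5625%
Σ(R_i − R̄_i)(R_m − R̄_m) = 205.7513  ⇒  Cov = 205.7513 / 7 = 29.3930
Σ(R_m − R̄_m)² = 227.9588  ⇒  Var(R_m) = 227.9588 / 7 = 32.5655
β = Cov / Var(R_m) = 29.3930 / 32.5655 = 0.9026

0.903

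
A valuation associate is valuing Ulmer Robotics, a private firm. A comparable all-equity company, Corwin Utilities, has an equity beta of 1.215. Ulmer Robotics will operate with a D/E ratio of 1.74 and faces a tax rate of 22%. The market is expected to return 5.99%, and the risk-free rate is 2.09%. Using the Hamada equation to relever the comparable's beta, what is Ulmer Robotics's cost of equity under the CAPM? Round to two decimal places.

β_L = β_U × [1 + (1 − t)(D/E)] = 1.215 × [1 + (1 − 0.22) × 1.74]
    = 1.215 × [1 + 0.78 × 1.74] = 1.215 × 2.3572 = 2.8640
MRP = 5.99% − 2.09% = 3.90%
E(R) = R_f + β_L × MRP = 2.09% + 2.8640 × 3.90% = 13.26%

13.26%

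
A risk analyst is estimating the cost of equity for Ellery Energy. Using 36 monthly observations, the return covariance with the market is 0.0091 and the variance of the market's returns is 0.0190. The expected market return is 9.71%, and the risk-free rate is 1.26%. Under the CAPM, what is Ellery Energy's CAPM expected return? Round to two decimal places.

5.31%

β = Cov(R_i, R_m) / Var(R_m) = 0.0091 / 0.0190 = 0.4789
MRP = 9.71% − 1.26% = 8.45%
E(R) = R_f + β × MRP = 1.26% + 0.4789 × 8.45% = 5.31%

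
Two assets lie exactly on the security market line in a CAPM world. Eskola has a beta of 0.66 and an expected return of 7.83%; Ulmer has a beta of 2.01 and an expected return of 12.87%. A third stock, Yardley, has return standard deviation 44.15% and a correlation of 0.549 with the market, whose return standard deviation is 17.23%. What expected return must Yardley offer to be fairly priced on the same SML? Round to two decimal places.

10.62%

MRP = (12.87% − 7.83%) / (2.01 − 0.66) = 3.7333%
R_f = 7.83% − 0.66 × 3.7333% = 5.3660%
β_Yardley = ρ·σ_i/σ_m = 0.549 × 44.15 / 17.23 = 1.4068
E(R_Yardley) = R_f + β × MRP = 5.3660% + 1.4068 × 3.7333% = 10.62%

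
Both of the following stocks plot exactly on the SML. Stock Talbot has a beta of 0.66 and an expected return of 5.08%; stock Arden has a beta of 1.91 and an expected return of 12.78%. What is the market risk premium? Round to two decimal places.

6.16%

Both satisfy E(R) = R_f + β·MRP, so the slope of the SML is
MRP = (12.78% − 5.08%) / (1.91 − 0.66) = 7.70% / 1.25 = 6.1600%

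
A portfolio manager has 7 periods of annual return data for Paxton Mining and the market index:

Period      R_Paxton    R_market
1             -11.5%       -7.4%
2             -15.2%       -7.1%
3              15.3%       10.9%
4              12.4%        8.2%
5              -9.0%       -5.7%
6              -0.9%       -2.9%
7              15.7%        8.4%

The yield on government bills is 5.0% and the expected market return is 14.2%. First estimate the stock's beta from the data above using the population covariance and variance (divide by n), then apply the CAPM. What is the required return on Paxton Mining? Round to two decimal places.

19.79%

Mean R_i = (-11.5 − 15.2 + 15.3 + 12.4 − 9.0 − 0.9 + 15.7) / 7 = 0.9714%
Mean R_m = (-7.4 − 7.1 + 10.9 + 8.2 − 5.7 − 2.9 + 8.4) / 7 = 0.6286%
Σ(R_i − R̄_i)(R_m − R̄_m) = 642.9857  ⇒  Cov = 642.9857 / 7 = 91.8551
Σ(R_m − R̄_m)² = 399.9143  ⇒  Var(R_m) = 399.9143 / 7 = 57.1306
β = Cov / Var(R_m) = 91.8551 / 57.1306 = 1.6078
MRP = 14.2% − 5.0% = 9.20%
E(R) = R_f + β × MRP = 5.0% + 1.6078 × 9.2% = 19.79%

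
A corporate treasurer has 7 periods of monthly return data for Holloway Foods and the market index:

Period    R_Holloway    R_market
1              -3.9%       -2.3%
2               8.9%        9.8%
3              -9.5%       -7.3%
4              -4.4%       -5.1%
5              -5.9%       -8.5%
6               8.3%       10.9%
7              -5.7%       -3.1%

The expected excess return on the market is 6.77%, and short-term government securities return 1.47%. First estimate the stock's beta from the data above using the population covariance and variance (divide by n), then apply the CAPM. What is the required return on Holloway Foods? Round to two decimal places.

Mean R_i = (-3.9 + 8.9 − 9.5 − 4.4 − 5.9 + 8.3 − 5.7) / 7 = -1.7429%
Mean R_m = (-2.3 + 9.8 − 7.3 − 5.1 − 8.5 + 10.9 − 3.1) / 7 = -0.8000%
Σ(R_i − R̄_i)(R_m − R̄_m) = 336.5100  ⇒  Cov = 336.5100 / 7 = 48.0729
Σ(R_m − R̄_m)² = 376.8200  ⇒  Var(R_m) = 376.8200 / 7 = 53.8314
β = Cov / Var(R_m) = 48.0729 / 53.8314 = 0.8930
E(R) = R_f + β × MRP = 1.47% + 0.8930 × 6.77% = 7.52%

7.52%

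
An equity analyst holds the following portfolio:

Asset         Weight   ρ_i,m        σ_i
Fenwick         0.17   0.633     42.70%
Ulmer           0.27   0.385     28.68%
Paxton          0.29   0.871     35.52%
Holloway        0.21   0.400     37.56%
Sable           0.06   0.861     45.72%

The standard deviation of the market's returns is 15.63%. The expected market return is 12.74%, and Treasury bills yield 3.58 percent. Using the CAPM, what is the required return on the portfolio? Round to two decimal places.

β_Fenwick = 0.633 × 42.70% / 15.63% = 1.7293
β_Ulmer = 0.385 × 28.68% / 15.63% = 0.7064
β_Paxton = 0.871 × 35.52% / 15.63% = 1.9794
β_Holloway = 0.400 × 37.56% / 15.63% = 0.9612
β_Sable = 0.861 × 45.72% / 15.63% = 2.5185
β_P = Σ w_i β_i = 0.17×1.7293 + 0.27×0.7064 + 0.29×1.9794 + 0.21×0.9612 + 0.06×2.5185 = 1.4117
MRP = 12.74% − 3.58% = 9.16%
E(R_P) = R_f + β_P × MRP = 3.58% + 1.4117 × 9.16% = 16.51%

16.51%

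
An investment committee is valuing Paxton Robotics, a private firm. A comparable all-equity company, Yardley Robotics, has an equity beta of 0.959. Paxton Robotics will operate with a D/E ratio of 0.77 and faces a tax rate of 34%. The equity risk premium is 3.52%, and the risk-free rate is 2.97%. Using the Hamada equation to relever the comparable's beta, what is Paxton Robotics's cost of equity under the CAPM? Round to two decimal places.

8.06%

β_L = β_U × [1 + (1 − t)(D/E)] = 0.959 × [1 + (1 − 0.34) × 0.77]
    = 0.959 × [1 + 0.66 × 0.77] = 0.959 × 1.5082 = 1.4464
E(R) = R_f + β_L × MRP = 2.97% + 1.4464 × 3.52% = 8.06%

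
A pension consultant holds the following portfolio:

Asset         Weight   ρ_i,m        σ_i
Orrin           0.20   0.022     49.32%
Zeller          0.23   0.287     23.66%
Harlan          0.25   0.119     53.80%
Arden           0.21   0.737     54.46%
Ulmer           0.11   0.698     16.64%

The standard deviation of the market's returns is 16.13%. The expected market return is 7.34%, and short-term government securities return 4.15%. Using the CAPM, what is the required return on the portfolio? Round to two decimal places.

6.74%

β_Orrin = 0.022 × 49.32% / 16.13% = 0.0673
β_Zeller = 0.287 × 23.66% / 16.13% = 0.4210
β_Harlan = 0.119 × 53.80% / 16.13% = 0.3969
β_Arden = 0.737 × 54.46% / 16.13% = 2.4883
β_Ulmer = 0.698 × 16.64% / 16.13% = 0.7201
β_P = Σ w_i β_i = 0.20×0.0673 + 0.23×0.4210 + 0.25×0.3969 + 0.21×2.4883 + 0.11×0.7201 = 0.8113
MRP = 7.34% − 4.15% = 3.19%
E(R_P) = R_f + β_P × MRP = 4.15% + 0.8113 × 3.19% = 6.74%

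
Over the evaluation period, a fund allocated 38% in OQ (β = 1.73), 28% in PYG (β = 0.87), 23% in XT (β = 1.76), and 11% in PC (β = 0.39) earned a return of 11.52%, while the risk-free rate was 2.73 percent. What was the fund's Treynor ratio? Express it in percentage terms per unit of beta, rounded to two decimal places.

6.52%

β_P = 0.38×1.73 + 0.28×0.87 + 0.23×1.76 + 0.11×0.39 = 1.3487
Treynor = (R_P − R_f) / β_P = (11.52% − 2.73%) / 1.3487 = 8.79% / 1.3487 = 6.52%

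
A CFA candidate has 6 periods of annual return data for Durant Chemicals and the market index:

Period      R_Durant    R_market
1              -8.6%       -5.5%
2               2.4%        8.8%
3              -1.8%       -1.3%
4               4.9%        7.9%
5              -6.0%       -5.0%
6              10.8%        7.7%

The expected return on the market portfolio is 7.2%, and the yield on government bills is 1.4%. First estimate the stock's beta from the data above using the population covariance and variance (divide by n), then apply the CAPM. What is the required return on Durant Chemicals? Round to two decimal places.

Mean R_i = (-8.6 + 2.4 − 1.8 + 4.9 − 6.0 + 10.8) / 6 = 0.2833%
Mean R_m = (-5.5 + 8.8 − 1.3 + 7.9 − 5.0 + 7.7) / 6 = 2.1000%
Σ(R_i − R̄_i)(R_m − R̄_m) = 219.0600  ⇒  Cov = 219.0600 / 6 = 36.5100
Σ(R_m − R̄_m)² = 229.6200  ⇒  Var(R_m) = 229.6200 / 6 = 38.2700
β = Cov / Var(R_m) = 36.5100 / 38.2700 = 0.9540
MRP = 7.2% − 1.4% = 5.80%
E(R) = R_f + β × MRP = 1.4% + 0.9540 × 5.8% = 6.93%

6.93%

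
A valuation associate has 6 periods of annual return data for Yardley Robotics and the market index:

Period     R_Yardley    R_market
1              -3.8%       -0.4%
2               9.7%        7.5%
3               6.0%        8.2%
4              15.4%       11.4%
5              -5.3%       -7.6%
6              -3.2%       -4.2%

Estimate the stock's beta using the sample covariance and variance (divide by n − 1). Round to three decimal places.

1.048

Mean R_i = (-3.8 + 9.7 + 6.0 + 15.4 − 5.3 − 3.2) / 6 = 3.1333%
Mean R_m = (-0.4 + 7.5 + 8.2 + 11.4 − 7.6 − 4.2) / 6 = 2.4833%
Σ(R_i − R̄_i)(R_m − R̄_m) = 306.0633  ⇒  Cov = 306.0633 / 5 = 61.2127
Σ(R_m − R̄_m)² = 292.0083  ⇒  Var(R_m) = 292.0083 / 5 = 58.4017
β = Cov / Var(R_m) = 61.2127 / 58.4017 = 1.0481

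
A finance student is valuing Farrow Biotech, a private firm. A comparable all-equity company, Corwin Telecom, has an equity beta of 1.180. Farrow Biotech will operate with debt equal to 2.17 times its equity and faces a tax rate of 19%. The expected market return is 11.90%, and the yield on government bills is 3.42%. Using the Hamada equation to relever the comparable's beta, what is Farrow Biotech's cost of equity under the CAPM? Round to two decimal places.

31.01%

β_L = β_U × [1 + (1 − t)(D/E)] = 1.180 × [1 + (1 − 0.19) × 2.17]
    = 1.180 × [1 + 0.81 × 2.17] = 1.180 × 2.7577 = 3.2541
MRP = 11.90% − 3.42% = 8.48%
E(R) = R_f + β_L × MRP = 3.42% + 3.2541 × 8.48% = 31.01%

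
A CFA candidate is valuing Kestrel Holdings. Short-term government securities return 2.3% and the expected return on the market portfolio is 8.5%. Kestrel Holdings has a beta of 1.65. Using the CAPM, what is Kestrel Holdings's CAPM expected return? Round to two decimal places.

Market risk premium = E(R_m) − R_f = 8.5% − 2.3% = 6.20%
E(R) = R_f + β × MRP = 2.3% + 1.65 × 6.2% = 12.53%

12.53%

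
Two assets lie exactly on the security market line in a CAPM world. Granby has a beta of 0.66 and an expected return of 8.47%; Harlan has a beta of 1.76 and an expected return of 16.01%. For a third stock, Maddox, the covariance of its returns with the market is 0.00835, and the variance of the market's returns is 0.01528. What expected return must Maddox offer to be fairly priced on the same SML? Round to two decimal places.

MRP = (16.01% − 8.47%) / (1.76 − 0.66) = 6.8545%
R_f = 8.47% − 0.66 × 6.8545% = 3.9460%
β_Maddox = Cov / Var(R_m) = 0.00835 / 0.01528 = 0.5465
E(R_Maddox) = R_f + β × MRP = 3.9460% + 0.5465 × 6.8545% = 7.69%

7.69%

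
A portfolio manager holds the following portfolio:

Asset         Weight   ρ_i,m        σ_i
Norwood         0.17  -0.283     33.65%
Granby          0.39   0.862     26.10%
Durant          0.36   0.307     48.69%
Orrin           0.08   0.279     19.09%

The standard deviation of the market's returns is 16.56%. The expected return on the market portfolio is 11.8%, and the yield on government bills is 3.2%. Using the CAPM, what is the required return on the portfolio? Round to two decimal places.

β_Norwood = -0.283 × 33.65% / 16.56% = -0.5751
β_Granby = 0.862 × 26.10% / 16.56% = 1.3586
β_Durant = 0.307 × 48.69% / 16.56% = 0.9026
β_Orrin = 0.279 × 19.09% / 16.56% = 0.3216
β_P = Σ w_i β_i = 0.17×-0.5751 + 0.39×1.3586 + 0.36×0.9026 + 0.08×0.3216 = 0.7828
MRP = 11.8% − 3.2% = 8.60%
E(R_P) = R_f + β_P × MRP = 3.2% + 0.7828 × 8.6% = 9.93%

9.93%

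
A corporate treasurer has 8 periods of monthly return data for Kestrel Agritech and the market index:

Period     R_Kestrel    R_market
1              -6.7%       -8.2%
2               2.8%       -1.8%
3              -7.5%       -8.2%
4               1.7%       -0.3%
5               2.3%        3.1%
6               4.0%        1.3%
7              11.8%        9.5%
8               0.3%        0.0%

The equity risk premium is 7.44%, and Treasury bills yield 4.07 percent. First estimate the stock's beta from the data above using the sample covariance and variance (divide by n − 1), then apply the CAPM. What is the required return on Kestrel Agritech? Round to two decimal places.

11.62%

Mean R_i = (-6.7 + 2.8 − 7.5 + 1.7 + 2.3 + 4.0 + 11.8 + 0.3) / 8 = 1.0875%
Mean R_m = (-8.2 − 1.8 − 8.2 − 0.3 + 3.1 + 1.3 + 9.5 + 0.0) / 8 = -0.5750%
Σ(R_i − R̄_i)(R_m − R̄_m) = 240.3225  ⇒  Cov = 240.3225 / 7 = 34.3318
Σ(R_m − R̄_m)² = 236.7150  ⇒  Var(R_m) = 236.7150 / 7 = 33.8164
β = Cov / Var(R_m) = 34.3318 / 33.8164 = 1.0152
E(R) = R_f + β × MRP = 4.07% + 1.0152 × 7.44% = 11.62%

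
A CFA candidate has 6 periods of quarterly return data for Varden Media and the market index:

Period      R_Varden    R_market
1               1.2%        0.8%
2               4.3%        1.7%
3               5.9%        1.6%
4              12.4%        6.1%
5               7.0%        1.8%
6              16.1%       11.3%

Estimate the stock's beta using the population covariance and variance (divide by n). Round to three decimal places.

1.263

Mean R_i = (1.2 + 4.3 + 5.9 + 12.4 + 7.0 + 16.1) / 6 = 7.8167%
Mean R_m = (0.8 + 1.7 + 1.6 + 6.1 + 1.8 + 11.3) / 6 = 3.8833%
Σ(R_i − R̄_i)(R_m − R̄_m) = 105.7517  ⇒  Cov = 105.7517 / 6 = 17.6253
Σ(R_m − R̄_m)² = 83.7483  ⇒  Var(R_m) = 83.7483 / 6 = 13.9581
β = Cov / Var(R_m) = 17.6253 / 13.9581 = 1.2627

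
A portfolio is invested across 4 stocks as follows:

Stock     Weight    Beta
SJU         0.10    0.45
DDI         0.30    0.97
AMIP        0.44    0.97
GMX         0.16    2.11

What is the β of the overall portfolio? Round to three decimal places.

1.100

β_P = Σ w_i β_i = 0.10×0.45 + 0.30×0.97 + 0.44×0.97 + 0.16×2.11 = 1.1004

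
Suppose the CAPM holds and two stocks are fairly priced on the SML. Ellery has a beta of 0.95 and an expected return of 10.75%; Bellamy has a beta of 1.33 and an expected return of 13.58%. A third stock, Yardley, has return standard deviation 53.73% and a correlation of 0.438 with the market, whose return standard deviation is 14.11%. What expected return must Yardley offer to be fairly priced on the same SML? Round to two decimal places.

16.10%

MRP = (13.58% − 10.75%) / (1.33 − 0.95) = 7.4474%
R_f = 10.75% − 0.95 × 7.4474% = 3.6750%
β_Yardley = ρ·σ_i/σ_m = 0.438 × 53.73 / 14.11 = 1.6679
E(R_Yardley) = R_f + β × MRP = 3.6750% + 1.6679 × 7.4474% = 16.10%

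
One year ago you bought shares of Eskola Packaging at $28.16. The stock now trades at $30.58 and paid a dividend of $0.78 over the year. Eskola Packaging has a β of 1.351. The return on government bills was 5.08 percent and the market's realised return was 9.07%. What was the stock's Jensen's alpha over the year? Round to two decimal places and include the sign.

+0.89%

Realised HPR = (P1 + D1 − P0) / P0 = (30.58 + 0.78 − 28.16) / 28.16 = 3.20 / 28.16 = 11.3636%
MRP = 9.07% − 5.08% = 3.99%
CAPM required = R_f + β·MRP = 5.08% + 1.351 × 3.99% = 10.47049%
α = realised − required = 11.3636% − 10.47049% = +0.89%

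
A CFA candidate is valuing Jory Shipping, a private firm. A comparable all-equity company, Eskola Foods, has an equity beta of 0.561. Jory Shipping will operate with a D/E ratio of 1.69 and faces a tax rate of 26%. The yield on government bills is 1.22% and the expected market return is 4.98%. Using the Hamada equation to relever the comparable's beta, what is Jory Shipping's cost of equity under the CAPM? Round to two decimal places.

5.97%

β_L = β_U × [1 + (1 − t)(D/E)] = 0.561 × [1 + (1 − 0.26) × 1.69]
    = 0.561 × [1 + 0.74 × 1.69] = 0.561 × 2.2506 = 1.2626
MRP = 4.98% − 1.22% = 3.76%
E(R) = R_f + β_L × MRP = 1.22% + 1.2626 × 3.76% = 5.97%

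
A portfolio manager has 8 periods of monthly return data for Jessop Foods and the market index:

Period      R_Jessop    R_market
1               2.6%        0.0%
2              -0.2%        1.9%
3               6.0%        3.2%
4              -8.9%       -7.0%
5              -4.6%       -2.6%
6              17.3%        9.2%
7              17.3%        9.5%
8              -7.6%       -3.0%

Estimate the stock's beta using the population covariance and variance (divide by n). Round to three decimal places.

1.719

Mean R_i = (2.6 − 0.2 + 6.0 − 8.9 − 4.6 + 17.3 + 17.3 − 7.6) / 8 = 2.7375%
Mean R_m = (0.0 + 1.9 + 3.2 − 7.0 − 2.6 + 9.2 + 9.5 − 3.0) / 8 = 1.4000%
Σ(R_i − R̄_i)(R_m − R̄_m) = 408.7300  ⇒  Cov = 408.7300 / 8 = 51.0913
Σ(R_m − R̄_m)² = 237.8200  ⇒  Var(R_m) = 237.8200 / 8 = 29.7275
β = Cov / Var(R_m) = 51.0913 / 29.7275 = 1.7187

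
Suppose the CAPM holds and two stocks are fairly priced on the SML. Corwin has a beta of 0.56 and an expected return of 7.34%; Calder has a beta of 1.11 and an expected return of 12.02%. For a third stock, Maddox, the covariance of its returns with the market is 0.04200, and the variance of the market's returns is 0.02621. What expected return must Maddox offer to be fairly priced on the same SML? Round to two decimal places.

16.21%

MRP = (12.02% − 7.34%) / (1.11 − 0.56) = 8.5091%
R_f = 7.34% − 0.56 × 8.5091% = 2.5749%
β_Maddox = Cov / Var(R_m) = 0.04200 / 0.02621 = 1.6024
E(R_Maddox) = R_f + β × MRP = 2.5749% + 1.6024 × 8.5091% = 16.21%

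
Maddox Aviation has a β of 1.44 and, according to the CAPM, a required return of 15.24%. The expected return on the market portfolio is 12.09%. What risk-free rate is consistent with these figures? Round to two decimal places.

E(R) = R_f + β(E(R_m) − R_f) = R_f(1 − β) + β·E(R_m)
15.24% = R_f × (1 − 1.44) + 1.44 × 12.09%
15.24% = R_f × -0.44 + 17.4096%
R_f = (15.24% − 17.4096%) / -0.44 = 4.93%

4.93%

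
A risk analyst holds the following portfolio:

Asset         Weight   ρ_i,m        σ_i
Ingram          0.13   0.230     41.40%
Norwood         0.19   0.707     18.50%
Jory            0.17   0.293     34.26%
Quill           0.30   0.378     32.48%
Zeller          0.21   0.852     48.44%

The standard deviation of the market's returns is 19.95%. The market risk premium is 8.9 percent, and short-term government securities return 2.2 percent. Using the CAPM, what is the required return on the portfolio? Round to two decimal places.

β_Ingram = 0.230 × 41.40% / 19.95% = 0.4773
β_Norwood = 0.707 × 18.50% / 19.95% = 0.6556
β_Jory = 0.293 × 34.26% / 19.95% = 0.5032
β_Quill = 0.378 × 32.48% / 19.95% = 0.6154
β_Zeller = 0.852 × 48.44% / 19.95% = 2.0687
β_P = Σ w_i β_i = 0.13×0.4773 + 0.19×0.6556 + 0.17×0.5032 + 0.30×0.6154 + 0.21×2.0687 = 0.8912
E(R_P) = R_f + β_P × MRP = 2.2% + 0.8912 × 8.9% = 10.13%

10.13%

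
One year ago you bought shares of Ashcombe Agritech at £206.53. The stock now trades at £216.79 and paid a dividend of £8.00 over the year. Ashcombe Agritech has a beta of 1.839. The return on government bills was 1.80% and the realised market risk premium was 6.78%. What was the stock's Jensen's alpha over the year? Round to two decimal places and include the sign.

-5.43%

Realised HPR = (P1 + D1 − P0) / P0 = (216.79 + 8.00 − 206.53) / 206.53 = 18.26 / 206.53 = 8.8413%
CAPM required = R_f + β·MRP = 1.80% + 1.839 × 6.78% = 14.26842%
α = realised − required = 8.8413% − 14.26842% = -5.43%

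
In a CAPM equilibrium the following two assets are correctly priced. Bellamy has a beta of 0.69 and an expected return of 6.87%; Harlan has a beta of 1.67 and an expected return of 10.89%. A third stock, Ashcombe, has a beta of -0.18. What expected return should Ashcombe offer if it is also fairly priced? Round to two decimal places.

3.30%

MRP (SML slope) = (10.89% − 6.87%) / (1.67 − 0.69) = 4.02% / 0.98 = 4.1020%
R_f (intercept) = 6.87% − 0.69 × 4.1020% = 4.0396%
E(R_Ashcombe) = R_f + β × MRP = 4.0396% + -0.18 × 4.1020% = 3.30%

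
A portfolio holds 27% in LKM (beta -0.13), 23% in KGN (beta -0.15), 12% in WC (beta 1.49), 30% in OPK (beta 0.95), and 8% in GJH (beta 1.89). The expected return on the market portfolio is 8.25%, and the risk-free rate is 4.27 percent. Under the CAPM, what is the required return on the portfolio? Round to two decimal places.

6.44%

β_P = Σ w_i β_i = 0.27×-0.13 + 0.23×-0.15 + 0.12×1.49 + 0.30×0.95 + 0.08×1.89 = 0.5454
MRP = 8.25% − 4.27% = 3.98%
E(R_P) = R_f + β_P × MRP = 4.27% + 0.5454 × 3.98% = 6.44%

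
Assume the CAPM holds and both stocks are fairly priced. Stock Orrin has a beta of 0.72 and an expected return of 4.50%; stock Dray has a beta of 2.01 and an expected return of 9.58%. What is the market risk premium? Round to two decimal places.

Both satisfy E(R) = R_f + β·MRP, so the slope of the SML is
MRP = (9.58% − 4.50%) / (2.01 − 0.72) = 5.08% / 1.29 = 3.9380%

3.94%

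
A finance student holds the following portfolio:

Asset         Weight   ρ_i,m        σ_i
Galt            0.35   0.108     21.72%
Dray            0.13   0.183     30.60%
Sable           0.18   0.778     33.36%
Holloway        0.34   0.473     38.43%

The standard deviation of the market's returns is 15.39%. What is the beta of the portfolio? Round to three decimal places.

β_Galt = 0.108 × 21.72% / 15.39% = 0.1524
β_Dray = 0.183 × 30.60% / 15.39% = 0.3639
β_Sable = 0.778 × 33.36% / 15.39% = 1.6864
β_Holloway = 0.473 × 38.43% / 15.39% = 1.1811
β_P = Σ w_i β_i = 0.35×0.1524 + 0.13×0.3639 + 0.18×1.6864 + 0.34×1.1811 = 0.8058

0.806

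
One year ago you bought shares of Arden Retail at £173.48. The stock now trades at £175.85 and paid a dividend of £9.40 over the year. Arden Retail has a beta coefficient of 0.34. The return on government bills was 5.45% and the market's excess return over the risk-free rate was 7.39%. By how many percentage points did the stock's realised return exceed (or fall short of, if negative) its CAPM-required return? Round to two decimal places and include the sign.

Realised HPR = (P1 + D1 − P0) / P0 = (175.85 + 9.40 − 173.48) / 173.48 = 11.77 / 173.48 = 6.7846%
CAPM required = R_f + β·MRP = 5.45% + 0.34 × 7.39% = 7.9626%
α = realised − required = 6.7846% − 7.9626% = -1.18%

-1.18%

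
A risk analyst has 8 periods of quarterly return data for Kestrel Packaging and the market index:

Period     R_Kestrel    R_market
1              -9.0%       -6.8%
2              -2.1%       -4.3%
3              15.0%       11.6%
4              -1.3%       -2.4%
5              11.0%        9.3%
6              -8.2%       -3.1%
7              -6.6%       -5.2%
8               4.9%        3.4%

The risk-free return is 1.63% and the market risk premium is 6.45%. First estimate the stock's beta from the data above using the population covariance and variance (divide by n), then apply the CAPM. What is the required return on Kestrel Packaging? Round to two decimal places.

9.72%

Mean R_i = (-9.0 − 2.1 + 15.0 − 1.3 + 11.0 − 8.2 − 6.6 + 4.9) / 8 = 0.4625%
Mean R_m = (-6.8 − 4.3 + 11.6 − 2.4 + 9.3 − 3.1 − 5.2 + 3.4) / 8 = 0.3125%
Σ(R_i − R̄_i)(R_m − R̄_m) = 424.8938  ⇒  Cov = 424.8938 / 8 = 53.1117
Σ(R_m − R̄_m)² = 338.9688  ⇒  Var(R_m) = 338.9688 / 8 = 42.3711
β = Cov / Var(R_m) = 53.1117 / 42.3711 = 1.2535
E(R) = R_f + β × MRP = 1.63% + 1.2535 × 6.45% = 9.72%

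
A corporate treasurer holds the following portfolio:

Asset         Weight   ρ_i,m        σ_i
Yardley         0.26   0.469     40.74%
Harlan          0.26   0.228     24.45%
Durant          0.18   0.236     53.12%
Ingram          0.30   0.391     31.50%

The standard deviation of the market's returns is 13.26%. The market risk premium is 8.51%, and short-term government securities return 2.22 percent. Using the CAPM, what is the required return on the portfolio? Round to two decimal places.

10.16%

β_Yardley = 0.469 × 40.74% / 13.26% = 1.4410
β_Harlan = 0.228 × 24.45% / 13.26% = 0.4204
β_Durant = 0.236 × 53.12% / 13.26% = 0.9454
β_Ingram = 0.391 × 31.50% / 13.26% = 0.9288
β_P = Σ w_i β_i = 0.26×1.4410 + 0.26×0.4204 + 0.18×0.9454 + 0.30×0.9288 = 0.9328
E(R_P) = R_f + β_P × MRP = 2.22% + 0.9328 × 8.51% = 10.16%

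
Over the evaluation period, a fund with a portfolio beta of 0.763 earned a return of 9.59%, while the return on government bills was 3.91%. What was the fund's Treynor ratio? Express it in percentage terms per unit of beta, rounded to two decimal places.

7.44%

Treynor = (R_P − R_f) / β_P = (9.59% − 3.91%) / 0.7630 = 5.68% / 0.7630 = 7.44%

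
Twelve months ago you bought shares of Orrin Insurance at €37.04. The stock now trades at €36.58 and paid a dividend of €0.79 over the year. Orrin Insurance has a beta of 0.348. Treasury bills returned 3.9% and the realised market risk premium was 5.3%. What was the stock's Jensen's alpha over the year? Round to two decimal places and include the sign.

-4.85%

Realised HPR = (P1 + D1 − P0) / P0 = (36.58 + 0.79 − 37.04) / 37.04 = 0.33 / 37.04 = 0.8909%
CAPM required = R_f + β·MRP = 3.9% + 0.348 × 5.3% = 5.7444%
α = realised − required = 0.8909% − 5.7444% = -4.85%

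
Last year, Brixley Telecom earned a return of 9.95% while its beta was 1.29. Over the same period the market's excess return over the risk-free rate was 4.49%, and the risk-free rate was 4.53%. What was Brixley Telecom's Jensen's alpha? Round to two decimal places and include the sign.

-0.37%

CAPM benchmark = R_f + β(R_m − R_f) = 4.53% + 1.29 × 4.49% = 10.3221%
α = actual − benchmark = 9.95% − 10.3221% = -0.37%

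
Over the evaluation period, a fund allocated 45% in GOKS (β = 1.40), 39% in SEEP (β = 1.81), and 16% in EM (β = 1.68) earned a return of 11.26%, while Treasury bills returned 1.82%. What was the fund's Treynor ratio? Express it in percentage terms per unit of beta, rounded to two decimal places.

5.88%

β_P = 0.45×1.40 + 0.39×1.81 + 0.16×1.68 = 1.6047
Treynor = (R_P − R_f) / β_P = (11.26% − 1.82%) / 1.6047 = 9.44% / 1.6047 = 5.88%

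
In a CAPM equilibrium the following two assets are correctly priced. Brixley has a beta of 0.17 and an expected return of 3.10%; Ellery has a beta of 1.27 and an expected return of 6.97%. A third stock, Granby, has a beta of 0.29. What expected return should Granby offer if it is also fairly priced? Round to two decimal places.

MRP (SML slope) = (6.97% − 3.10%) / (1.27 − 0.17) = 3.87% / 1.10 = 3.5182%
R_f (intercept) = 3.10% − 0.17 × 3.5182% = 2.5019%
E(R_Granby) = R_f + β × MRP = 2.5019% + 0.29 × 3.5182% = 3.52%

3.52%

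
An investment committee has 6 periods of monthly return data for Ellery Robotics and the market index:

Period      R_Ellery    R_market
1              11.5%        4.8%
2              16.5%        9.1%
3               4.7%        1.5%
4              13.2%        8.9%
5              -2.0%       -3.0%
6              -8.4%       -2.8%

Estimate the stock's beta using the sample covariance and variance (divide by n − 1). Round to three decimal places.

Mean R_i = (11.5 + 16.5 + 4.7 + 13.2 − 2.0 − 8.4) / 6 = 5.9167%
Mean R_m = (4.8 + 9.1 + 1.5 + 8.9 − 3.0 − 2.8) / 6 = 3.0833%
Σ(R_i − R̄_i)(R_m − R̄_m) = 249.9417  ⇒  Cov = 249.9417 / 5 = 49.9883
Σ(R_m − R̄_m)² = 147.1083  ⇒  Var(R_m) = 147.1083 / 5 = 29.4217
β = Cov / Var(R_m) = 49.9883 / 29.4217 = 1.6990

1.699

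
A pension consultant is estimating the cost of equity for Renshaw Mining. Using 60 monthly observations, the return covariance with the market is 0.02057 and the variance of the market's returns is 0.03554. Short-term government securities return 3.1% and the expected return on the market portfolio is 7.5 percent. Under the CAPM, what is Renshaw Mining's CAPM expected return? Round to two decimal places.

β = Cov(R_i, R_m) / Var(R_m) = 0.02057 / 0.03554 = 0.5788
MRP = 7.5% − 3.1% = 4.40%
E(R) = R_f + β × MRP = 3.1% + 0.5788 × 4.4% = 5.65%

5.65%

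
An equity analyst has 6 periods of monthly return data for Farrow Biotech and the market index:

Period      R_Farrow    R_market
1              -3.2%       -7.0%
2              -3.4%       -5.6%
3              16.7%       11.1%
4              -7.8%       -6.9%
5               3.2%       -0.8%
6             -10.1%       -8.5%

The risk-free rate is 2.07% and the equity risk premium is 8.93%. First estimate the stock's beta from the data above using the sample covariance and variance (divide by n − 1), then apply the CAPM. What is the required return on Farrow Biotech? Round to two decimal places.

13.58%

Mean R_i = (-3.2 − 3.4 + 16.7 − 7.8 + 3.2 − 10.1) / 6 = -0.7667%
Mean R_m = (-7.0 − 5.6 + 11.1 − 6.9 − 0.8 − 8.5) / 6 = -2.9500%
Σ(R_i − R̄_i)(R_m − R̄_m) = 350.3500  ⇒  Cov = 350.3500 / 5 = 70.0700
Σ(R_m − R̄_m)² = 271.8550  ⇒  Var(R_m) = 271.8550 / 5 = 54.3710
β = Cov / Var(R_m) = 70.0700 / 54.3710 = 1.2887
E(R) = R_f + β × MRP = 2.07% + 1.2887 × 8.93% = 13.58%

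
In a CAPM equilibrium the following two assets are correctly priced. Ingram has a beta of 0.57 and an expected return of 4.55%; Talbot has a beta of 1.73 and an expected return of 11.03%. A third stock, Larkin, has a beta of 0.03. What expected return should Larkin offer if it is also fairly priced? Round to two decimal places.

1.53%

MRP (SML slope) = (11.03% − 4.55%) / (1.73 − 0.57) = 6.48% / 1.16 = 5.5862%
R_f (intercept) = 4.55% − 0.57 × 5.5862% = 1.3659%
E(R_Larkin) = R_f + β × MRP = 1.3659% + 0.03 × 5.5862% = 1.53%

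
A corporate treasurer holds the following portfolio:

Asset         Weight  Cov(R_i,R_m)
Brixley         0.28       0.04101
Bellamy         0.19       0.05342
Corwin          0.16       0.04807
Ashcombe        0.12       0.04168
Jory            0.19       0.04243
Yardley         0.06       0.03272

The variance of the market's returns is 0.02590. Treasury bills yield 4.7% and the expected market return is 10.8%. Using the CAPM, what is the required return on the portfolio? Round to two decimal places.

15.15%

β_Brixley = 0.04101 / 0.02590 = 1.5834
β_Bellamy = 0.05342 / 0.02590 = 2.0625
β_Corwin = 0.04807 / 0.02590 = 1.8560
β_Ashcombe = 0.04168 / 0.02590 = 1.6093
β_Jory = 0.04243 / 0.02590 = 1.6382
β_Yardley = 0.03272 / 0.02590 = 1.2633
β_P = Σ w_i β_i = 0.28×1.5834 + 0.19×2.0625 + 0.16×1.8560 + 0.12×1.6093 + 0.19×1.6382 + 0.06×1.2633 = 1.7124
MRP = 10.8% − 4.7% = 6.10%
E(R_P) = R_f + β_P × MRP = 4.7% + 1.7124 × 6.1% = 15.15%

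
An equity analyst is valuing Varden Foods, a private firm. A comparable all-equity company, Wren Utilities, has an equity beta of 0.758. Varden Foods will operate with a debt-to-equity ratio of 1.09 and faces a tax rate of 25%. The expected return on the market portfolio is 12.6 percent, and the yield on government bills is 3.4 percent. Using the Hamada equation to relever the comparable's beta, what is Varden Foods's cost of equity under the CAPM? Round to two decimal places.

16.07%

β_L = β_U × [1 + (1 − t)(D/E)] = 0.758 × [1 + (1 − 0.25) × 1.09]
    = 0.758 × [1 + 0.75 × 1.09] = 0.758 × 1.8175 = 1.3777
MRP = 12.6% − 3.4% = 9.20%
E(R) = R_f + β_L × MRP = 3.4% + 1.3777 × 9.2% = 16.07%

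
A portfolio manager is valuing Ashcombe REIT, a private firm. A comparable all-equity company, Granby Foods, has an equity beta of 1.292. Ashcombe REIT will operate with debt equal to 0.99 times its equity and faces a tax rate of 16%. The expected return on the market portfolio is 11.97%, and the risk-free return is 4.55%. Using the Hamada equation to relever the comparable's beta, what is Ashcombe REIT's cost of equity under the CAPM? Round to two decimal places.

22.11%

β_L = β_U × [1 + (1 − t)(D/E)] = 1.292 × [1 + (1 − 0.16) × 0.99]
    = 1.292 × [1 + 0.84 × 0.99] = 1.292 × 1.8316 = 2.3664
MRP = 11.97% − 4.55% = 7.42%
E(R) = R_f + β_L × MRP = 4.55% + 2.3664 × 7.42% = 22.11%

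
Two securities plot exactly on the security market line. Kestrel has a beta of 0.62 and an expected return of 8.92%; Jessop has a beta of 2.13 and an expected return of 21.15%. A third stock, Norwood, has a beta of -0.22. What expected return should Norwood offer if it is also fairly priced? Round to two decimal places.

MRP (SML slope) = (21.15% − 8.92%) / (2.13 − 0.62) = 12.23% / 1.51 = 8.0993%
R_f (intercept) = 8.92% − 0.62 × 8.0993% = 3.8984%
E(R_Norwood) = R_f + β × MRP = 3.8984% + -0.22 × 8.0993% = 2.12%

2.12%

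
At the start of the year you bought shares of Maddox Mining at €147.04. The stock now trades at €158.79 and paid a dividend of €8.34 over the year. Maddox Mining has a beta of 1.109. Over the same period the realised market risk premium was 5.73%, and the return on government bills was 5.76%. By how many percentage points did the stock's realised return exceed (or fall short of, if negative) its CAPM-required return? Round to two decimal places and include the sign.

Realised HPR = (P1 + D1 − P0) / P0 = (158.79 + 8.34 − 147.04) / 147.04 = 20.09 / 147.04 = 13.6629%
CAPM required = R_f + β·MRP = 5.76% + 1.109 × 5.73% = 12.11457%
α = realised − required = 13.6629% − 12.11457% = +1.55%

+1.55%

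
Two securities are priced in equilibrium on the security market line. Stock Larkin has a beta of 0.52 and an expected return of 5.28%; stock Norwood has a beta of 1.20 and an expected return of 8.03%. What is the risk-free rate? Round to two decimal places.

3.18%

Both satisfy E(R) = R_f + β·MRP, so the slope of the SML is
MRP = (8.03% − 5.28%) / (1.20 − 0.52) = 2.75% / 0.68 = 4.0441%
R_f = E(R_Larkin) − β_Larkin·MRP = 5.28% − 0.52 × 4.0441% = 3.1771%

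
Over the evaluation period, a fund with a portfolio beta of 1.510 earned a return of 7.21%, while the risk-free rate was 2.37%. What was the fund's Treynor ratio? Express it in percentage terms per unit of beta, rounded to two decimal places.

3.21%

Treynor = (R_P − R_f) / β_P = (7.21% − 2.37%) / 1.5100 = 4.84% / 1.5100 = 3.21%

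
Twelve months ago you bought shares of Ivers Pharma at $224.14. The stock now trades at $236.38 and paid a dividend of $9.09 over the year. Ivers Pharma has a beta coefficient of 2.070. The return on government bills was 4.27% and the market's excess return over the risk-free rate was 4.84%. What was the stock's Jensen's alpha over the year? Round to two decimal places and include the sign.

Realised HPR = (P1 + D1 − P0) / P0 = (236.38 + 9.09 − 224.14) / 224.14 = 21.33 / 224.14 = 9.5164%
CAPM required = R_f + β·MRP = 4.27% + 2.070 × 4.84% = 14.28880%
α = realised − required = 9.5164% − 14.28880% = -4.77%

-4.77%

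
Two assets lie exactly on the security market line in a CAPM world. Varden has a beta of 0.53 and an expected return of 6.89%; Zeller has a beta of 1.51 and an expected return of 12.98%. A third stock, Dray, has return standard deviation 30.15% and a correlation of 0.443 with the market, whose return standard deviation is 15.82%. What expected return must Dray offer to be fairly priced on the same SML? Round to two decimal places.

MRP = (12.98% − 6.89%) / (1.51 − 0.53) = 6.2143%
R_f = 6.89% − 0.53 × 6.2143% = 3.5964%
β_Dray = ρ·σ_i/σ_m = 0.443 × 30.15 / 15.82 = 0.8443
E(R_Dray) = R_f + β × MRP = 3.5964% + 0.8443 × 6.2143% = 8.84%

8.84%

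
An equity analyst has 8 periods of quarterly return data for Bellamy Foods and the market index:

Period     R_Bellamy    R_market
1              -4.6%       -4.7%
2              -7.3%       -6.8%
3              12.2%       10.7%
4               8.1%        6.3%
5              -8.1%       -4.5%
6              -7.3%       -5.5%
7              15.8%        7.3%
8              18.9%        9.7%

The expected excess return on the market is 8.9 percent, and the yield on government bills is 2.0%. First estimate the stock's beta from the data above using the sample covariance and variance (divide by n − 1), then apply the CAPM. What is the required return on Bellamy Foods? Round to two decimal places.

14.98%

Mean R_i = (-4.6 − 7.3 + 12.2 + 8.1 − 8.1 − 7.3 + 15.8 + 18.9) / 8 = 3.4625%
Mean R_m = (-4.7 − 6.8 + 10.7 + 6.3 − 4.5 − 5.5 + 7.3 + 9.7) / 8 = 1.5625%
Σ(R_i − R̄_i)(R_m − R̄_m) = 584.8188  ⇒  Cov = 584.8188 / 7 = 83.5455
Σ(R_m − R̄_m)² = 400.8588  ⇒  Var(R_m) = 400.8588 / 7 = 57.2655
β = Cov / Var(R_m) = 83.5455 / 57.2655 = 1.4589
E(R) = R_f + β × MRP = 2.0% + 1.4589 × 8.9% = 14.98%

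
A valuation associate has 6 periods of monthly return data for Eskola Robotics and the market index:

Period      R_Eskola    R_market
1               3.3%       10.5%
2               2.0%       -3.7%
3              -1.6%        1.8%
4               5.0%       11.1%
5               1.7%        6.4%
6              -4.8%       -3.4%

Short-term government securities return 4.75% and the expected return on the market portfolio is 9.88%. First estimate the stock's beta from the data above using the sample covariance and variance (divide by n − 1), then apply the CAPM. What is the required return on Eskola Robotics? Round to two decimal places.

Mean R_i = (3.3 + 2.0 − 1.6 + 5.0 + 1.7 − 4.8) / 6 = 0.9333%
Mean R_m = (10.5 − 3.7 + 1.8 + 11.1 + 6.4 − 3.4) / 6 = 3.7833%
Σ(R_i − R̄_i)(R_m − R̄_m) = 85.8833  ⇒  Cov = 85.8833 / 5 = 17.1767
Σ(R_m − R̄_m)² = 217.0283  ⇒  Var(R_m) = 217.0283 / 5 = 43.4057
β = Cov / Var(R_m) = 17.1767 / 43.4057 = 0.3957
MRP = 9.88% − 4.75% = 5.13%
E(R) = R_f + β × MRP = 4.75% + 0.3957 × 5.13% = 6.78%

6.78%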